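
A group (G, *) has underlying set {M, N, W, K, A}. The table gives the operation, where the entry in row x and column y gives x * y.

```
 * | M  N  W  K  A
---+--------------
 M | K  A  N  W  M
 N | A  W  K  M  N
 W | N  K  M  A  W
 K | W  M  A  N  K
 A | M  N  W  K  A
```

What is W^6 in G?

W^1 = W
W^2 = W * W = M
W^3 = M * W = N
W^4 = N * W = K
W^5 = K * W = A
W^6 = A * W = W
(Structurally, G here is isomorphic to the cyclic group Z_5.)

W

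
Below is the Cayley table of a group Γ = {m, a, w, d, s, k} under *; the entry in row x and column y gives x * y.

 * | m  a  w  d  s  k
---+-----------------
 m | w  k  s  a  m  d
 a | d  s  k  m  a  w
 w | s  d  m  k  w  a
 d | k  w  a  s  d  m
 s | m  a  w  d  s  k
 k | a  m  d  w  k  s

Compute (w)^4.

w

w^1 = w
w^2 = w * w = m
w^3 = m * w = s
w^4 = s * w = w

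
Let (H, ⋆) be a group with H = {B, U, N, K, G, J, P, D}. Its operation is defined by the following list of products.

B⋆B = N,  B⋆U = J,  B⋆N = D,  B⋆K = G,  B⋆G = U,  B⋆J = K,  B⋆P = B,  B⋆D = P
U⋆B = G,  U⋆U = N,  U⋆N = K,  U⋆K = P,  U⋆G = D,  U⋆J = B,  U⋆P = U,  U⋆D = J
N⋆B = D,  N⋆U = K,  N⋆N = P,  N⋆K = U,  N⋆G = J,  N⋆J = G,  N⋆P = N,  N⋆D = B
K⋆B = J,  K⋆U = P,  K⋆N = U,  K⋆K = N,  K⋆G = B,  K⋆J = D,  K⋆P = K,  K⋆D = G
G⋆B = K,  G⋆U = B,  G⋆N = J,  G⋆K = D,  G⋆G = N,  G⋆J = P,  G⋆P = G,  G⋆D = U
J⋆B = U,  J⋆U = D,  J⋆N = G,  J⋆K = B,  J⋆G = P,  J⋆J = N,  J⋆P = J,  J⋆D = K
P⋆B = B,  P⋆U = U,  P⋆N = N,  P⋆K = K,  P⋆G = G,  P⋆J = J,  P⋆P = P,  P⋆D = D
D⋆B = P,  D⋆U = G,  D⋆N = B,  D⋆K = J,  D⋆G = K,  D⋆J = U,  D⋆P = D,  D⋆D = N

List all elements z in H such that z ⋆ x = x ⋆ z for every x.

{N, P}

An element z is central iff its row equals its column in the table.
For U: U ⋆ D = J ≠ G = D ⋆ U, so U ∉ Z.
Checking each element this way leaves Z(H) = {N, P}.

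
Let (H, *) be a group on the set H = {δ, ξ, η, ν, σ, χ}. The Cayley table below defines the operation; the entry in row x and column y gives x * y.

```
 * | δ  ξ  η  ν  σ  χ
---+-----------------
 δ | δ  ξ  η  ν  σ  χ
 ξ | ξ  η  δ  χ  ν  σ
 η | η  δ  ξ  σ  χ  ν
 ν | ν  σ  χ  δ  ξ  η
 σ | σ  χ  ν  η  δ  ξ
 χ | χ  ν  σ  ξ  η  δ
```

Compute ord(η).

The identity element is δ (its row matches the header).
η^1 = η
η^2 = η * η = ξ
η^3 = ξ * η = δ
The first power of η equal to the identity is η^3, so ord(η) = 3.
(Structurally, H here is isomorphic to the symmetric group S_3.)

3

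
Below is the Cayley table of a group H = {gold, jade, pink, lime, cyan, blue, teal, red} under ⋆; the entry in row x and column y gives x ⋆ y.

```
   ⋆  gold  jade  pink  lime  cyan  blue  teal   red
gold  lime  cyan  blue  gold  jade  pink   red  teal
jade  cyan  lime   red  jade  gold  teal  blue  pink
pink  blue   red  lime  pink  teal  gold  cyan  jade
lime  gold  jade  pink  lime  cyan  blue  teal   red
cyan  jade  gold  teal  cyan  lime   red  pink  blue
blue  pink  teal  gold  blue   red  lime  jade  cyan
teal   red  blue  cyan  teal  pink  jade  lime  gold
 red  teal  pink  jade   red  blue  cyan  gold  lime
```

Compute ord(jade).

The identity element is lime (its row matches the header).
jade^1 = jade
jade^2 = jade ⋆ jade = lime
The first power of jade equal to the identity is jade^2, so ord(jade) = 2.

2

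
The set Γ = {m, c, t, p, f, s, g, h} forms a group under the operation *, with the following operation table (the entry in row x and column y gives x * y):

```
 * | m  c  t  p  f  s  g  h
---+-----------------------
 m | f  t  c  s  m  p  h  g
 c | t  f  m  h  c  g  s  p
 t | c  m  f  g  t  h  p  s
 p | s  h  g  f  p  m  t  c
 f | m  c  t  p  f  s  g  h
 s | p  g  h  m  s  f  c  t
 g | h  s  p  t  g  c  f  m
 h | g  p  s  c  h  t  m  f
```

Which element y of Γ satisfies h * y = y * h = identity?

h

First locate the identity: row f matches the header, so f is the identity.
Scan row h for f: h * h = f. Hence h^(-1) = h.
(Structurally, Γ here is isomorphic to the elementary abelian group (Z_2)^3.)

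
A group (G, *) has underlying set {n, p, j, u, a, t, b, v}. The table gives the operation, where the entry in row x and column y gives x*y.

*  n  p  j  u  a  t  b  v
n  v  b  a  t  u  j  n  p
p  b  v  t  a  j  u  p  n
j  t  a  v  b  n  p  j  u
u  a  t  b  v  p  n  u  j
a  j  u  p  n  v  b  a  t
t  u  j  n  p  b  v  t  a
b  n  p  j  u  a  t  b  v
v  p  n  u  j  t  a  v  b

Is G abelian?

No

t*p = j but p*t = u.
Since t and p do not commute, G is not abelian.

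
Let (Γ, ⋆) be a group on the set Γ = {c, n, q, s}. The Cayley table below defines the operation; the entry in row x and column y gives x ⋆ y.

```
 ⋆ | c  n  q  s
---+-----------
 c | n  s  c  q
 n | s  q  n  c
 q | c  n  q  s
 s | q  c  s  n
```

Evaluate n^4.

n^1 = n
n^2 = n ⋆ n = q
n^3 = q ⋆ n = n
n^4 = n ⋆ n = q

q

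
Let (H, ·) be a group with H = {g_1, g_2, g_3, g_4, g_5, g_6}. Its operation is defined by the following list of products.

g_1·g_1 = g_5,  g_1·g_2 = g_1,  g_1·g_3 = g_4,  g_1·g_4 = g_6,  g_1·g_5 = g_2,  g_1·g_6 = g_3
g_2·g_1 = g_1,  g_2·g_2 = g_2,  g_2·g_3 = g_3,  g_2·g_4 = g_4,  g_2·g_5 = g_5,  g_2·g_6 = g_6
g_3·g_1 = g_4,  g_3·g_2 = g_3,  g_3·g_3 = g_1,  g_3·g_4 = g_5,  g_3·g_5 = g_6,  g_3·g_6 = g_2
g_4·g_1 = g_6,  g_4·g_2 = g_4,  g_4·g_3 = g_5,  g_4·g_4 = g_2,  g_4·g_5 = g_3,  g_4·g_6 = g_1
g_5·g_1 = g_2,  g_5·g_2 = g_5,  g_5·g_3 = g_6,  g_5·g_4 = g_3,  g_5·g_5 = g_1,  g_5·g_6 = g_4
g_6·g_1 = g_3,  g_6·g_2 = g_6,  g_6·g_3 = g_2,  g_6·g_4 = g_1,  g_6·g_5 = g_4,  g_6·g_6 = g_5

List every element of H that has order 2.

Identity is g_2. Compute the order of each non-identity element by repeated multiplication:
  g_1: g_1 → g_5 → g_2  (order 3)
  g_3: g_3 → g_1 → g_4 → g_5 → g_6 → g_2  (order 6)
  g_4: g_4 → g_2  (order 2)
  g_5: g_5 → g_1 → g_2  (order 3)
  g_6: g_6 → g_5 → g_4 → g_1 → g_3 → g_2  (order 6)
Elements of order 2: {g_4}.

{g_4}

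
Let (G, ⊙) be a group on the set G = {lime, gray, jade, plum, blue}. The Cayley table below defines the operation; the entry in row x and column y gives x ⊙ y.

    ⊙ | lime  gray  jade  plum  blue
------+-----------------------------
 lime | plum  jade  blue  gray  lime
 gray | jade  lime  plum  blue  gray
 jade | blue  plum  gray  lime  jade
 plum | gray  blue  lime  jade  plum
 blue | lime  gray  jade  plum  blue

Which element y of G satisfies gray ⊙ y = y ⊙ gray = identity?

First locate the identity: row blue matches the header, so blue is the identity.
Scan row gray for blue: gray ⊙ plum = blue. Hence gray^(-1) = plum.

plum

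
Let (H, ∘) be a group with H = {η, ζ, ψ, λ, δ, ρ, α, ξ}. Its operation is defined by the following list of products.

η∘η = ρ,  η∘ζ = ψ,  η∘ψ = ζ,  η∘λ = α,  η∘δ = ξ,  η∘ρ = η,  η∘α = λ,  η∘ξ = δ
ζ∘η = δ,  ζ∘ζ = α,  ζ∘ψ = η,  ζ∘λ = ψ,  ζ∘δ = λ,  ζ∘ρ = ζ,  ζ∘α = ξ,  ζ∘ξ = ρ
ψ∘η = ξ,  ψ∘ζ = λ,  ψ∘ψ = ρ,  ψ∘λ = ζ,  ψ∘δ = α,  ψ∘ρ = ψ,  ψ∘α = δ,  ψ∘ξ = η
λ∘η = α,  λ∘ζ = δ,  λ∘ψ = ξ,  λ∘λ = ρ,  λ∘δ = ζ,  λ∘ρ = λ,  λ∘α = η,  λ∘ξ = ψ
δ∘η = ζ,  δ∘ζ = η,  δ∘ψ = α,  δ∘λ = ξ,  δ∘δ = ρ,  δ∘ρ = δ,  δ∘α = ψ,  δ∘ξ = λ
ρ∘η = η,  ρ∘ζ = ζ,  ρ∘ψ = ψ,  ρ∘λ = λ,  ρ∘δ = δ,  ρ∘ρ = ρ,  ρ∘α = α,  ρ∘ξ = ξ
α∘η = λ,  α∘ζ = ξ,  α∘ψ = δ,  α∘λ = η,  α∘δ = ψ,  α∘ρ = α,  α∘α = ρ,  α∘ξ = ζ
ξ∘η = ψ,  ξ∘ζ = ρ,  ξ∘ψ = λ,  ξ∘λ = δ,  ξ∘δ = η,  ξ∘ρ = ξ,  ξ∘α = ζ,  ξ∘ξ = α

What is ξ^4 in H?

ξ^1 = ξ
ξ^2 = ξ ∘ ξ = α
ξ^3 = α ∘ ξ = ζ
ξ^4 = ζ ∘ ξ = ρ

ρ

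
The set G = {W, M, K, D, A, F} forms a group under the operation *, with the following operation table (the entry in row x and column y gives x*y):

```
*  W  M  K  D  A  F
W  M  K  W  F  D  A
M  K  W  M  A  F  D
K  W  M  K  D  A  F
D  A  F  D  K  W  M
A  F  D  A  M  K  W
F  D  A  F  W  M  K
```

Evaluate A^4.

K

A^1 = A
A^2 = A*A = K
A^3 = K*A = A
A^4 = A*A = K
(Structurally, G here is isomorphic to the symmetric group S_3.)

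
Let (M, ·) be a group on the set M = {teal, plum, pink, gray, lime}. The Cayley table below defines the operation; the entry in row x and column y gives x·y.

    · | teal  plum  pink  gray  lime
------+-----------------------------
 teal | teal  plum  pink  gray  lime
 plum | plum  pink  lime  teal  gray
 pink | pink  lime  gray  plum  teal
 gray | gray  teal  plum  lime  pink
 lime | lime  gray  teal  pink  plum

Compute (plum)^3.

lime

plum^1 = plum
plum^2 = plum·plum = pink
plum^3 = pink·plum = lime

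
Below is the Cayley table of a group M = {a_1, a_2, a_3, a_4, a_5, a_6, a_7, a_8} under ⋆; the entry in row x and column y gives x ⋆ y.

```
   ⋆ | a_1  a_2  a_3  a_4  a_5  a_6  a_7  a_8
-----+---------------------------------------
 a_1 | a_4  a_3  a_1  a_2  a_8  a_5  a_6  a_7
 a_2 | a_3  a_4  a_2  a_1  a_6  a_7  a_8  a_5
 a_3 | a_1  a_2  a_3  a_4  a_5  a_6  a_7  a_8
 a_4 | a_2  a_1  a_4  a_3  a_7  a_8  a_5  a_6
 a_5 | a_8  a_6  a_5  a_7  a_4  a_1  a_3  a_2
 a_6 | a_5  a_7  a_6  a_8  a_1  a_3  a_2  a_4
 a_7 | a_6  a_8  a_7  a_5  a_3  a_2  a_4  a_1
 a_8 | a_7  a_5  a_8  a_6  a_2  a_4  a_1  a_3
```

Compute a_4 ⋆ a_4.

a_3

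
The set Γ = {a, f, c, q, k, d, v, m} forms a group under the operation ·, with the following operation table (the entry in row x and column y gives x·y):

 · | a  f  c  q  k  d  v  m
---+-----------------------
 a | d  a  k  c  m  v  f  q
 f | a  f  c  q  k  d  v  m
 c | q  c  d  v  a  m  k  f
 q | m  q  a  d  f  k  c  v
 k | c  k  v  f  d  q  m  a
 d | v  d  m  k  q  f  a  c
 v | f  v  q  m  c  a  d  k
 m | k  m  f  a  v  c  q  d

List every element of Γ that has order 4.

Identity is f. Compute the order of each non-identity element by repeated multiplication:
  a: a → d → v → f  (order 4)
  c: c → d → m → f  (order 4)
  q: q → d → k → f  (order 4)
  k: k → d → q → f  (order 4)
  d: d → f  (order 2)
  v: v → d → a → f  (order 4)
  m: m → d → c → f  (order 4)
Elements of order 4: {a, c, k, m, q, v}.

{a, c, k, m, q, v}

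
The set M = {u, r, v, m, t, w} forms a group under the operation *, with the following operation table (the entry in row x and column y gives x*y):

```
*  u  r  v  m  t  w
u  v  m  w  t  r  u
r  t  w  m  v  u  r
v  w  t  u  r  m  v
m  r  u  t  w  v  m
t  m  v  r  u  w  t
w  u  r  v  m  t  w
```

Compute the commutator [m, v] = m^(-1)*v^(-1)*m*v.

u

Identity is w; from the table m^(-1) = m and v^(-1) = u.
m*u = r
r*m = v
v*v = u
(Structurally, M here is isomorphic to the symmetric group S_3.)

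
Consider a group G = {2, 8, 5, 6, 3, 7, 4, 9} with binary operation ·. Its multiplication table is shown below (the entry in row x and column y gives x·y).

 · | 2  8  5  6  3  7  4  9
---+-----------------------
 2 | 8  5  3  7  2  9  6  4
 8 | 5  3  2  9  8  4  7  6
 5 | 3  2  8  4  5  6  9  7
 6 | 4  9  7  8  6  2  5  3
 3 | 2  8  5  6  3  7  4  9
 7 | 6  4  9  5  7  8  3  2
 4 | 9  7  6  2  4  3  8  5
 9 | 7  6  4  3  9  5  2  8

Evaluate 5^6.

8

5^1 = 5
5^2 = 5·5 = 8
5^3 = 8·5 = 2
5^4 = 2·5 = 3
5^5 = 3·5 = 5
5^6 = 5·5 = 8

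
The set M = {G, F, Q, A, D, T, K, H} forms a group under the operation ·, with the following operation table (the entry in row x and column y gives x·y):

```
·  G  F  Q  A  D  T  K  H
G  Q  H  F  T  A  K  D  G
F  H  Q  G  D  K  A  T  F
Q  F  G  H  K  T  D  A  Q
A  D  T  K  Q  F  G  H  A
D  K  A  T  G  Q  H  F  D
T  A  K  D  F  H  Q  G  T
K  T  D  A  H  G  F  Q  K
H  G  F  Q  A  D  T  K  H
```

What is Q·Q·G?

Q·Q = H
H·G = G

G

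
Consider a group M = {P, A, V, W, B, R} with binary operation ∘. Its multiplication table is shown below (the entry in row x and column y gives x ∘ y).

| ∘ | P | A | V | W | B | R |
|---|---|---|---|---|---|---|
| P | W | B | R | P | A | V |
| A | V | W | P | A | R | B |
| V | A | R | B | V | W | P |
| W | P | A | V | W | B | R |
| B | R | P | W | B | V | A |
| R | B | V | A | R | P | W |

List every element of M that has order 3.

Identity is W. Compute the order of each non-identity element by repeated multiplication:
  P: P → W  (order 2)
  A: A → W  (order 2)
  V: V → B → W  (order 3)
  B: B → V → W  (order 3)
  R: R → W  (order 2)
Elements of order 3: {B, V}.

{B, V}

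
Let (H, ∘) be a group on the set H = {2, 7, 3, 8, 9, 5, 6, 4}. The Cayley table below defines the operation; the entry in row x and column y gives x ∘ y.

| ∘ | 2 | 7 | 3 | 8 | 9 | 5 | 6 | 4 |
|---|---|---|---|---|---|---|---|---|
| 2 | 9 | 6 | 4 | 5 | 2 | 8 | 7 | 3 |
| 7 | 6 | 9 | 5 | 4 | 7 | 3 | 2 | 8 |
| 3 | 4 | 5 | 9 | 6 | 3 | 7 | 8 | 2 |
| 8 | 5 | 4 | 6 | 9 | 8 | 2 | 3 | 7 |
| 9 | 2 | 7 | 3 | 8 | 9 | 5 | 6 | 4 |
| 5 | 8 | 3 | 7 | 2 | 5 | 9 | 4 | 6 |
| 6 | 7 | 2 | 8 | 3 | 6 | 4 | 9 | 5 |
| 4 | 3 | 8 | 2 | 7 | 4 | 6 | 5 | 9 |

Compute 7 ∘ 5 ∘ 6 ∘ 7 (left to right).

4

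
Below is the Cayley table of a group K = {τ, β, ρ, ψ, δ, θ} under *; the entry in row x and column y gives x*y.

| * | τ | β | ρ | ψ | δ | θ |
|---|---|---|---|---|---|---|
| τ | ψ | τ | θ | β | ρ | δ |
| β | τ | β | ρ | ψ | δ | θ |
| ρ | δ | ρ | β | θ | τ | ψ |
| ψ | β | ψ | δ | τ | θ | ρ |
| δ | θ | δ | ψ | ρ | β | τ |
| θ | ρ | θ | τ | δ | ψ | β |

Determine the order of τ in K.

The identity element is β (its row matches the header).
τ^1 = τ
τ^2 = τ*τ = ψ
τ^3 = ψ*τ = β
The first power of τ equal to the identity is τ^3, so ord(τ) = 3.

3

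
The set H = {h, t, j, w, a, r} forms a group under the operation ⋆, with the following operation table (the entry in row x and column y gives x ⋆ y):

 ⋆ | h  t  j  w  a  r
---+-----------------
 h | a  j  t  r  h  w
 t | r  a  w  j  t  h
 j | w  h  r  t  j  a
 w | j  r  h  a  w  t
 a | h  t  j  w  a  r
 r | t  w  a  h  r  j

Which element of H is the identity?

a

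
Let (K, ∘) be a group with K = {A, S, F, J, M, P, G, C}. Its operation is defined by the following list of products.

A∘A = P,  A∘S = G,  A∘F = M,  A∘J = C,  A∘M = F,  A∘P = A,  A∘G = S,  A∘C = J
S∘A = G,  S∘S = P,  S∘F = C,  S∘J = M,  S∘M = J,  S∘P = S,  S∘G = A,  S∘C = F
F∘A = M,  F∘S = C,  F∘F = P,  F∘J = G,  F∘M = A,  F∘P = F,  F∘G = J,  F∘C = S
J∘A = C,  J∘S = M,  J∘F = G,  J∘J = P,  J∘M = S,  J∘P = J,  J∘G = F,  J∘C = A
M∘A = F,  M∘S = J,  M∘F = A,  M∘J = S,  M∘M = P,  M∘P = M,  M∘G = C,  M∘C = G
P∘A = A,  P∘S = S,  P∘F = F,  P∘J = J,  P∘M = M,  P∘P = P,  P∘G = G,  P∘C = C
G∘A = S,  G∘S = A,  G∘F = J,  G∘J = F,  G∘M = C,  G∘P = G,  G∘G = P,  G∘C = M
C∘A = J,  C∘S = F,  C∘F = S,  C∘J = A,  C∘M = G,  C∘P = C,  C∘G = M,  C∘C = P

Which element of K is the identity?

The identity e satisfies e ∘ x = x for all x, so its row in the table reproduces the column headers.
Row P reads: A, S, F, J, M, P, G, C — exactly the header order. So P is the identity.

P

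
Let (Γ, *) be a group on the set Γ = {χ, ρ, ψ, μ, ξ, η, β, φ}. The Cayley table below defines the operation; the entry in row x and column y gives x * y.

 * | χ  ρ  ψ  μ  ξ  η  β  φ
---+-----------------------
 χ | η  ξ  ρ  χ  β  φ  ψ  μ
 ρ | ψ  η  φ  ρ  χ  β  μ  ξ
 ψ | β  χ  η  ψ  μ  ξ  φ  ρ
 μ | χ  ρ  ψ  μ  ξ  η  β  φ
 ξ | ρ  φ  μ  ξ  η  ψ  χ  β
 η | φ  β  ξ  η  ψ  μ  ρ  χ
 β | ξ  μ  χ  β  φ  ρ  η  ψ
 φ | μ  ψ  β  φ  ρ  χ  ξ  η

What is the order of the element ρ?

The identity element is μ (its row matches the header).
ρ^1 = ρ
ρ^2 = ρ * ρ = η
ρ^3 = η * ρ = β
ρ^4 = β * ρ = μ
The first power of ρ equal to the identity is ρ^4, so ord(ρ) = 4.

4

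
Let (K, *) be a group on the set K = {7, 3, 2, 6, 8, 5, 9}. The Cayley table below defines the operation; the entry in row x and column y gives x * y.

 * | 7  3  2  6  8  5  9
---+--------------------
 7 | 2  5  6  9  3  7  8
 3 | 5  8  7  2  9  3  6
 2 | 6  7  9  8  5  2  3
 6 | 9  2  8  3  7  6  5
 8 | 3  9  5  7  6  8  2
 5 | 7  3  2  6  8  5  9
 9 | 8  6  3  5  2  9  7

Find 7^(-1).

First locate the identity: row 5 matches the header, so 5 is the identity.
Scan row 7 for 5: 7 * 3 = 5. Hence 7^(-1) = 3.
(Structurally, K here is isomorphic to the cyclic group Z_7.)

3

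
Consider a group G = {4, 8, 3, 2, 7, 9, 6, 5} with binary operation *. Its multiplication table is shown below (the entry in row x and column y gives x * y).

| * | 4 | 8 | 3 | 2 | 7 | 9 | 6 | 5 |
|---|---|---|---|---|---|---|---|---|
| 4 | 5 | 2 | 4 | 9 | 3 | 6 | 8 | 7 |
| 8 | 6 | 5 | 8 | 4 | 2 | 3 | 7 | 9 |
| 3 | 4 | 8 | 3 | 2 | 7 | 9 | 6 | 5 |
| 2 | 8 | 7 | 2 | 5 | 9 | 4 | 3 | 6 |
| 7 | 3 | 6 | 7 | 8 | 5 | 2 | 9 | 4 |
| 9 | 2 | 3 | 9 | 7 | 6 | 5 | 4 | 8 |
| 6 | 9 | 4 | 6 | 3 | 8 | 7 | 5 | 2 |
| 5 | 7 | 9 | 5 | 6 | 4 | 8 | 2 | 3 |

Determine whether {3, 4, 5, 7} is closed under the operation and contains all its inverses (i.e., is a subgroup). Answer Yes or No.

{3, 4, 5, 7} contains the identity 3.
Checking products: every product of two elements of {3, 4, 5, 7} (read from the table) lies in {3, 4, 5, 7}, so the set is closed.
In a finite group, a nonempty closed subset is a subgroup. So {3, 4, 5, 7} ≤ G.

Yes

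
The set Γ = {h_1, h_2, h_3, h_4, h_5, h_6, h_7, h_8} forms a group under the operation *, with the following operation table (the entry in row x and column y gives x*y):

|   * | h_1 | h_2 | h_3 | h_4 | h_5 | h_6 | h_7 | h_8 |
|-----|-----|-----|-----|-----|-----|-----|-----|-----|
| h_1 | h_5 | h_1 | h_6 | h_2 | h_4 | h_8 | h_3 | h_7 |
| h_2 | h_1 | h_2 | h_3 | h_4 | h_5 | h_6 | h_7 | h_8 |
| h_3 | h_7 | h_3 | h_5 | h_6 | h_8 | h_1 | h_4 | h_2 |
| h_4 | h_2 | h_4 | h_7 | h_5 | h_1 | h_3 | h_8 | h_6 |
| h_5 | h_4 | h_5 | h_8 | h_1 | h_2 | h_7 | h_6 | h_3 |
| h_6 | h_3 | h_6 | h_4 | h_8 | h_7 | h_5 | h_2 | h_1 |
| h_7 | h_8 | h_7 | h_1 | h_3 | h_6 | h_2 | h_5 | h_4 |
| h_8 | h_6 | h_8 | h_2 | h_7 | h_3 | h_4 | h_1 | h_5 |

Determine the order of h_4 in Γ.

4

The identity element is h_2 (its row matches the header).
h_4^1 = h_4
h_4^2 = h_4*h_4 = h_5
h_4^3 = h_5*h_4 = h_1
h_4^4 = h_1*h_4 = h_2
The first power of h_4 equal to the identity is h_4^4, so ord(h_4) = 4.
(Structurally, Γ here is isomorphic to the quaternion group Q_8.)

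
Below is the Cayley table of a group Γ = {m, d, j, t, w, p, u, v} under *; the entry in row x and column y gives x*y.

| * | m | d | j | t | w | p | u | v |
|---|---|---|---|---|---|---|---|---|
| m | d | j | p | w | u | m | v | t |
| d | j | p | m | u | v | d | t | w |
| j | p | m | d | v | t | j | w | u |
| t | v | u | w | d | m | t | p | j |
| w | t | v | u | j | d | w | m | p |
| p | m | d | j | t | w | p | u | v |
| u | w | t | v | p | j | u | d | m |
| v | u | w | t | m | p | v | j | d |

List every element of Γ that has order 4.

Identity is p. Compute the order of each non-identity element by repeated multiplication:
  m: m → d → j → p  (order 4)
  d: d → p  (order 2)
  j: j → d → m → p  (order 4)
  t: t → d → u → p  (order 4)
  w: w → d → v → p  (order 4)
  u: u → d → t → p  (order 4)
  v: v → d → w → p  (order 4)
Elements of order 4: {j, m, t, u, v, w}.

{j, m, t, u, v, w}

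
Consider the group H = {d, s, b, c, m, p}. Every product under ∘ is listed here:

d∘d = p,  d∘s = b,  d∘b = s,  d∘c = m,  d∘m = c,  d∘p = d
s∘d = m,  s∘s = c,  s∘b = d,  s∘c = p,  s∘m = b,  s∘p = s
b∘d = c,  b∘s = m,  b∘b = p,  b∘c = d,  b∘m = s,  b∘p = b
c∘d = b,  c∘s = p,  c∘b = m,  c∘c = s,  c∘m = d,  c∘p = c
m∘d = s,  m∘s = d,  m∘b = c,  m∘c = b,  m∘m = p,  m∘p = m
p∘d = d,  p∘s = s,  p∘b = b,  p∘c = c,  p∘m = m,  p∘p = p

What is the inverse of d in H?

d

First locate the identity: row p matches the header, so p is the identity.
Scan row d for p: d ∘ d = p. Hence d^(-1) = d.
(Structurally, H here is isomorphic to the symmetric group S_3.)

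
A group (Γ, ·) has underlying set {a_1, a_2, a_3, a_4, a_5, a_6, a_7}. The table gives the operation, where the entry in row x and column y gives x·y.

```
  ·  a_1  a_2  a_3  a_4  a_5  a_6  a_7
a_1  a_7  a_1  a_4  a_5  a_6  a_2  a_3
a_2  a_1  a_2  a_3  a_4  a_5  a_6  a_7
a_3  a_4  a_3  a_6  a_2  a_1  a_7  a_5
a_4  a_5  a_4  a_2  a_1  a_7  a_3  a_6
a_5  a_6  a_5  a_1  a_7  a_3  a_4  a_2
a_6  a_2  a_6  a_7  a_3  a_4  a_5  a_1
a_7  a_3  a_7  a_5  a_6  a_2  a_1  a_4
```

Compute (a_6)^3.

a_6^1 = a_6
a_6^2 = a_6·a_6 = a_5
a_6^3 = a_5·a_6 = a_4

a_4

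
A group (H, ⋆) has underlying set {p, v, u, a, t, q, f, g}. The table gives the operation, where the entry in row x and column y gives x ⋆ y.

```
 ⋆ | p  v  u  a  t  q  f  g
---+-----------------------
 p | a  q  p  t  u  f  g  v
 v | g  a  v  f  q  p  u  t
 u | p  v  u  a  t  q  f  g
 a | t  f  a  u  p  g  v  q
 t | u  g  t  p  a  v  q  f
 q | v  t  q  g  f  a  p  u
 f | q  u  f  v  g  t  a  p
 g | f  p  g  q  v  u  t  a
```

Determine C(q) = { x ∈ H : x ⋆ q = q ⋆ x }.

Compare row q with column q entry by entry.
a ⋆ q = g = q ⋆ a, so a commutes with q.
v ⋆ q = p but q ⋆ v = t, so v does not.
Collecting the elements that commute with q: C(q) = {a, g, q, u}.
(Structurally, H here is isomorphic to the quaternion group Q_8.)

{a, g, q, u}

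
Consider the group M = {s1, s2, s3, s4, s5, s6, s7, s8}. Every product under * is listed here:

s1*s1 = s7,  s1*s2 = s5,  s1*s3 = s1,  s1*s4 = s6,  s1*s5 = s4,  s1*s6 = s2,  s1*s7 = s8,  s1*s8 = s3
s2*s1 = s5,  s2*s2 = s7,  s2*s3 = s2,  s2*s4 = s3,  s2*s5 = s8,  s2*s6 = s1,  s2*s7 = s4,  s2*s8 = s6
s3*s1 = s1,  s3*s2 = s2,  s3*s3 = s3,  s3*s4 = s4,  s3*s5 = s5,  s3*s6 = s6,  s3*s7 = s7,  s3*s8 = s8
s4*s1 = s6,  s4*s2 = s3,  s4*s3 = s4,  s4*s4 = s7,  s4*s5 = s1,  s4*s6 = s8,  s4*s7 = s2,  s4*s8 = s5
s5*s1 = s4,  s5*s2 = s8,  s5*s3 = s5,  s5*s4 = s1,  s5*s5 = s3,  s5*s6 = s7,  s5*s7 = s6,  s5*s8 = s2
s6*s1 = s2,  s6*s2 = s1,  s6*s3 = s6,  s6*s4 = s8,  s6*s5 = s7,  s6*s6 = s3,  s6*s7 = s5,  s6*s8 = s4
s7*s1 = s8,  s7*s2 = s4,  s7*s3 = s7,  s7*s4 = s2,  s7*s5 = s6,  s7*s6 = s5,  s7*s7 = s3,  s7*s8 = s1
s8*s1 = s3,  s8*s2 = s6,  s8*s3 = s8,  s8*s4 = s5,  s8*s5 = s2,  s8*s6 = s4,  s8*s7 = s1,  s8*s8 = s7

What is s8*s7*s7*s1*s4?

s4

s8*s7 = s1
s1*s7 = s8
s8*s1 = s3
s3*s4 = s4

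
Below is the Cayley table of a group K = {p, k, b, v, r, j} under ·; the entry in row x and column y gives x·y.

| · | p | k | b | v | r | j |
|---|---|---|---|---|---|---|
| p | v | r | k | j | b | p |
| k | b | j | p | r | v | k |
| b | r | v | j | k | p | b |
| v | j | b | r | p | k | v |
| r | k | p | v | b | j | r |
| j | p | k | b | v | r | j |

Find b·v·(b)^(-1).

The identity is j. In row b, the entry j sits in column b, so b^(-1) = b.
b·v = k
k·b = p

p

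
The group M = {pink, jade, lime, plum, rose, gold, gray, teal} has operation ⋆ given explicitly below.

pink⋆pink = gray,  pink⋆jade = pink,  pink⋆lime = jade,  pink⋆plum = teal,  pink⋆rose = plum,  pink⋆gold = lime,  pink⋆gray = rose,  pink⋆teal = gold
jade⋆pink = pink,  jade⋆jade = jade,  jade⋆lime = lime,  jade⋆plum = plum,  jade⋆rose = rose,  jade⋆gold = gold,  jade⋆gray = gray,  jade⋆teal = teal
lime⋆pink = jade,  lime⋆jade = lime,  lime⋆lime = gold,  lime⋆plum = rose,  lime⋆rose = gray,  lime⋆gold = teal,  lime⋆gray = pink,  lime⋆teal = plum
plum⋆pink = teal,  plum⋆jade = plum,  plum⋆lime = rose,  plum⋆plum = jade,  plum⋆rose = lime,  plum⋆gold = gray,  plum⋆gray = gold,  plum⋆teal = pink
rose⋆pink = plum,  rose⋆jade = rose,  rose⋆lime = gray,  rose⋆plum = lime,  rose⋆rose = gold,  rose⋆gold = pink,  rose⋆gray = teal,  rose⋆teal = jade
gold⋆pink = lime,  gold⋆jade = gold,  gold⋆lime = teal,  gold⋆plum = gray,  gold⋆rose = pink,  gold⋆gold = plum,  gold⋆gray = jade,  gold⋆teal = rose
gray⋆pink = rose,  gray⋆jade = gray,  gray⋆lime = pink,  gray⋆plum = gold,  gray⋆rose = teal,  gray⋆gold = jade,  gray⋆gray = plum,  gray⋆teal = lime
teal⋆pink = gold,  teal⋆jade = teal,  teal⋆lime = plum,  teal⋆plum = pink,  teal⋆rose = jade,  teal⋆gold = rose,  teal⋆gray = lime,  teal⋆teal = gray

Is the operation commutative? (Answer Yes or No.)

Yes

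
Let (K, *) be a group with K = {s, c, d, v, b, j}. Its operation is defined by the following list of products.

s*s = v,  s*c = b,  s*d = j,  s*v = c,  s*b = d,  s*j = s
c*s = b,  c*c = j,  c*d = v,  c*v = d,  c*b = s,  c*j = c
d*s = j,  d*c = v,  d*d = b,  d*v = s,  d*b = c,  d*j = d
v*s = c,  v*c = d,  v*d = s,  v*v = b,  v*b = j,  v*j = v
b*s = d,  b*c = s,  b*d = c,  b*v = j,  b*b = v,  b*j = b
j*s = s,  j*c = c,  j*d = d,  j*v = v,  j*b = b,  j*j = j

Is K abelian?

Yes

Check whether the table is symmetric across its main diagonal.
Every entry (row x, col y) equals the entry (row y, col x), so K is abelian.
(In fact K ≅ the cyclic group Z_6.)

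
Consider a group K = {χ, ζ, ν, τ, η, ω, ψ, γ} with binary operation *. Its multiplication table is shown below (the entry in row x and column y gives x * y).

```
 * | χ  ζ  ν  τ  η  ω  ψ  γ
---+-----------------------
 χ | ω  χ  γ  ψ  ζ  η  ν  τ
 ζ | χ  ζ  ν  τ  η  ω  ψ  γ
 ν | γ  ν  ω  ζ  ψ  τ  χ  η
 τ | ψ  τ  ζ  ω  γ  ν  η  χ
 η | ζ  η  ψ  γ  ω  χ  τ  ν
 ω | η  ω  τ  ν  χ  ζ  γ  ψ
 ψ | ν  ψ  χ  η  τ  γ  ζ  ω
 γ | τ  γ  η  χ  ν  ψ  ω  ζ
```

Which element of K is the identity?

The identity e satisfies e * x = x for all x, so its row in the table reproduces the column headers.
Row ζ reads: χ, ζ, ν, τ, η, ω, ψ, γ — exactly the header order. So ζ is the identity.

ζ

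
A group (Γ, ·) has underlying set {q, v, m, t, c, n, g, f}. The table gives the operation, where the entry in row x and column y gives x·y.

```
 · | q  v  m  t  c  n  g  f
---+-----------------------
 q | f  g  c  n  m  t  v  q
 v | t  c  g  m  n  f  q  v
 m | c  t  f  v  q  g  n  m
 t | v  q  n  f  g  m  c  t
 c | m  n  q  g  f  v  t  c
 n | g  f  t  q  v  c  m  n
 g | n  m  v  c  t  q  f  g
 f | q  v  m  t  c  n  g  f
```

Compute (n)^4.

n^1 = n
n^2 = n·n = c
n^3 = c·n = v
n^4 = v·n = f

f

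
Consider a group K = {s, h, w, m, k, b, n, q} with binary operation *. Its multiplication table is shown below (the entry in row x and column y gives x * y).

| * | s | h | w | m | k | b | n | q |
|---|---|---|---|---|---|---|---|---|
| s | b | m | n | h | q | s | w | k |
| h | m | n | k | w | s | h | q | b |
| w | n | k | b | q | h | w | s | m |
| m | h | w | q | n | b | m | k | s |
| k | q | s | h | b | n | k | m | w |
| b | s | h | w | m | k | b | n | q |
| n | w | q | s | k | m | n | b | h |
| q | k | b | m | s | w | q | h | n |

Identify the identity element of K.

b

The identity e satisfies e * x = x for all x, so its row in the table reproduces the column headers.
Row b reads: s, h, w, m, k, b, n, q — exactly the header order. So b is the identity.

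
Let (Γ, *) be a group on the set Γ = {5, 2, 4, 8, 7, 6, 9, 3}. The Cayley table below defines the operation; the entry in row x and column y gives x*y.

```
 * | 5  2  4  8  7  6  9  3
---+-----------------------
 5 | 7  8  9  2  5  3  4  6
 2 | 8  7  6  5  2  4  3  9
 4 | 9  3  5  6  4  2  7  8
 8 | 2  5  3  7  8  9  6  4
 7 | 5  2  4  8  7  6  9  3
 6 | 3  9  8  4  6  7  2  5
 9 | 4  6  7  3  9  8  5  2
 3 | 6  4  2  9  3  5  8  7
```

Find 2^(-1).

First locate the identity: row 7 matches the header, so 7 is the identity.
Scan row 2 for 7: 2*2 = 7. Hence 2^(-1) = 2.
(Structurally, Γ here is isomorphic to the dihedral group D_4.)

2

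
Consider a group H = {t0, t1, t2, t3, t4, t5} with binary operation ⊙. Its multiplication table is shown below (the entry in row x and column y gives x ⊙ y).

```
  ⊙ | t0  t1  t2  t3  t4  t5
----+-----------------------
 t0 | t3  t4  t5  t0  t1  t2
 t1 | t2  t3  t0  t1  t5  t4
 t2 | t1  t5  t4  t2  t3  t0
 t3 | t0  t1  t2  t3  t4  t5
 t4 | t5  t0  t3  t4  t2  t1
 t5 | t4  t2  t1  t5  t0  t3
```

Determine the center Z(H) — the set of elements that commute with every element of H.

An element z is central iff its row equals its column in the table.
For t4: t4 ⊙ t5 = t1 ≠ t0 = t5 ⊙ t4, so t4 ∉ Z.
Checking each element this way leaves Z(H) = {t3}.

{t3}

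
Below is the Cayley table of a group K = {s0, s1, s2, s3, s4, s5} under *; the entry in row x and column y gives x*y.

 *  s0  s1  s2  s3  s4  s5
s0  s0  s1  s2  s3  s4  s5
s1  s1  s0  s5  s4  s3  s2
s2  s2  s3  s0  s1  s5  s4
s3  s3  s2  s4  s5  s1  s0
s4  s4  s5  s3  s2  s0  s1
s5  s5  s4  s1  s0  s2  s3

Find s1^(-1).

First locate the identity: row s0 matches the header, so s0 is the identity.
Scan row s1 for s0: s1*s1 = s0. Hence s1^(-1) = s1.

s1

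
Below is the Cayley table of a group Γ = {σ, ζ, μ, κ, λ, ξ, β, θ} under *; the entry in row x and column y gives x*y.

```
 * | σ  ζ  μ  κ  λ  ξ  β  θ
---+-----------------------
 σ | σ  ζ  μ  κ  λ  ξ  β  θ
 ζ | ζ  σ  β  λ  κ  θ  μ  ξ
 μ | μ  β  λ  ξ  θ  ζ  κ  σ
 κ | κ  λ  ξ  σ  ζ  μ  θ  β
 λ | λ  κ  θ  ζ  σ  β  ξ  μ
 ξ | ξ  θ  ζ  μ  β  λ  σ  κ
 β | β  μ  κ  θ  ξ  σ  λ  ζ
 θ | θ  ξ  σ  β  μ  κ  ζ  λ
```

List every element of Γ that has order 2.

{ζ, κ, λ}

Identity is σ. Compute the order of each non-identity element by repeated multiplication:
  ζ: ζ → σ  (order 2)
  μ: μ → λ → θ → σ  (order 4)
  κ: κ → σ  (order 2)
  λ: λ → σ  (order 2)
  ξ: ξ → λ → β → σ  (order 4)
  β: β → λ → ξ → σ  (order 4)
  θ: θ → λ → μ → σ  (order 4)
Elements of order 2: {ζ, κ, λ}.
(Structurally, Γ here is isomorphic to Z_2 x Z_4.)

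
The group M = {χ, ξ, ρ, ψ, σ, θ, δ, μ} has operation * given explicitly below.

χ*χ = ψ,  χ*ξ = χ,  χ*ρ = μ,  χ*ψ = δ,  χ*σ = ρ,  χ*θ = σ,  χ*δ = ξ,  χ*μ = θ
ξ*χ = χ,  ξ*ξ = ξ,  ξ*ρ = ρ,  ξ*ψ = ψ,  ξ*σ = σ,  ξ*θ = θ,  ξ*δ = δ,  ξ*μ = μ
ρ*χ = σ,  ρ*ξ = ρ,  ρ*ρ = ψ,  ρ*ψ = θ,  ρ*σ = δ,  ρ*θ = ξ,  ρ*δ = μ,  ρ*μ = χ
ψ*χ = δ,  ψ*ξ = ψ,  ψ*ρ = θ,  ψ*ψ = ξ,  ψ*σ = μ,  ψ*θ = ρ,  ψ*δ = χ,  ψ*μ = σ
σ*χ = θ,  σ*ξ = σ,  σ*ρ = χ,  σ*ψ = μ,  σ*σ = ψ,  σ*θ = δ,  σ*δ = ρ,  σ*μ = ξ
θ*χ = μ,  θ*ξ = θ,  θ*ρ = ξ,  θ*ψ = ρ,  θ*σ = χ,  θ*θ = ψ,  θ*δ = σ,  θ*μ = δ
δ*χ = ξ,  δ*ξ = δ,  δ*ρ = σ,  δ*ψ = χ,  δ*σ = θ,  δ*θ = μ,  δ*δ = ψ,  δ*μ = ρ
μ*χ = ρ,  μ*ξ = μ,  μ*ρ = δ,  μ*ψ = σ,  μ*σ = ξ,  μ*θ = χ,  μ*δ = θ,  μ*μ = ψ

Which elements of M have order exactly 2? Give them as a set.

{ψ}

Identity is ξ. Compute the order of each non-identity element by repeated multiplication:
  χ: χ → ψ → δ → ξ  (order 4)
  ρ: ρ → ψ → θ → ξ  (order 4)
  ψ: ψ → ξ  (order 2)
  σ: σ → ψ → μ → ξ  (order 4)
  θ: θ → ψ → ρ → ξ  (order 4)
  δ: δ → ψ → χ → ξ  (order 4)
  μ: μ → ψ → σ → ξ  (order 4)
Elements of order 2: {ψ}.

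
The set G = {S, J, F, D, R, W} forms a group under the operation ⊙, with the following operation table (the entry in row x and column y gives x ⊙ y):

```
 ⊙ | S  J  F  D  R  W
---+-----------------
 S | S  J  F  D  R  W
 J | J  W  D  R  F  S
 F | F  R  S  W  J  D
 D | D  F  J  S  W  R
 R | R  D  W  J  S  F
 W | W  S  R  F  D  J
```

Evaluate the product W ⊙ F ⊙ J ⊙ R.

W

W ⊙ F = R
R ⊙ J = D
D ⊙ R = W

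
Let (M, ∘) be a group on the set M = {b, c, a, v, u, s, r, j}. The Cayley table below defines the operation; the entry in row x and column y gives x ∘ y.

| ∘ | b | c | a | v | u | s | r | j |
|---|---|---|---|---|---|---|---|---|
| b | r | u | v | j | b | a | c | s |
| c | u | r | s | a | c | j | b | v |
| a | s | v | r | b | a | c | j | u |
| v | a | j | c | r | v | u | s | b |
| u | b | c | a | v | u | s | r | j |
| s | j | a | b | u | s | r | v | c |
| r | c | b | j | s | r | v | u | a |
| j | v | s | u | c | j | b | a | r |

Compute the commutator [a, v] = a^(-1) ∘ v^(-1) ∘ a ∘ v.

Identity is u; from the table a^(-1) = j and v^(-1) = s.
j ∘ s = b
b ∘ a = v
v ∘ v = r
(Structurally, M here is isomorphic to the quaternion group Q_8.)

r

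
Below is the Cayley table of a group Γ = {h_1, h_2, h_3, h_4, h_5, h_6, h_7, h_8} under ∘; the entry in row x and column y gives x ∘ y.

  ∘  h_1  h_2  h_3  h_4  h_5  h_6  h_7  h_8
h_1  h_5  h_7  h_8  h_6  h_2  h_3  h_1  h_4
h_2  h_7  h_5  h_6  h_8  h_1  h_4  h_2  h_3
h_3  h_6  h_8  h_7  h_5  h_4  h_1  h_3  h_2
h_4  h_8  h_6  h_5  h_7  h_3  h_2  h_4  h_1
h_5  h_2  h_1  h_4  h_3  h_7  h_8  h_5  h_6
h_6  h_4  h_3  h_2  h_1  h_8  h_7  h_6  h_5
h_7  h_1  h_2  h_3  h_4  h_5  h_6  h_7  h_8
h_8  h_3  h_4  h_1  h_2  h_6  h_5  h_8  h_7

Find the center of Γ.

An element z is central iff its row equals its column in the table.
For h_3: h_3 ∘ h_1 = h_6 ≠ h_8 = h_1 ∘ h_3, so h_3 ∉ Z.
Checking each element this way leaves Z(Γ) = {h_5, h_7}.

{h_5, h_7}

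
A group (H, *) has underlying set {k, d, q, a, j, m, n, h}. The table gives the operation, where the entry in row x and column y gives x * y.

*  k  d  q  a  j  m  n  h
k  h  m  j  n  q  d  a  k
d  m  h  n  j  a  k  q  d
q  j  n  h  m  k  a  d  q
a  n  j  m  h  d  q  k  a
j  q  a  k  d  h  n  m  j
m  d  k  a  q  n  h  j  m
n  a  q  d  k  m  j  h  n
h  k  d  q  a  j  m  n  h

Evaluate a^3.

a

a^1 = a
a^2 = a * a = h
a^3 = h * a = a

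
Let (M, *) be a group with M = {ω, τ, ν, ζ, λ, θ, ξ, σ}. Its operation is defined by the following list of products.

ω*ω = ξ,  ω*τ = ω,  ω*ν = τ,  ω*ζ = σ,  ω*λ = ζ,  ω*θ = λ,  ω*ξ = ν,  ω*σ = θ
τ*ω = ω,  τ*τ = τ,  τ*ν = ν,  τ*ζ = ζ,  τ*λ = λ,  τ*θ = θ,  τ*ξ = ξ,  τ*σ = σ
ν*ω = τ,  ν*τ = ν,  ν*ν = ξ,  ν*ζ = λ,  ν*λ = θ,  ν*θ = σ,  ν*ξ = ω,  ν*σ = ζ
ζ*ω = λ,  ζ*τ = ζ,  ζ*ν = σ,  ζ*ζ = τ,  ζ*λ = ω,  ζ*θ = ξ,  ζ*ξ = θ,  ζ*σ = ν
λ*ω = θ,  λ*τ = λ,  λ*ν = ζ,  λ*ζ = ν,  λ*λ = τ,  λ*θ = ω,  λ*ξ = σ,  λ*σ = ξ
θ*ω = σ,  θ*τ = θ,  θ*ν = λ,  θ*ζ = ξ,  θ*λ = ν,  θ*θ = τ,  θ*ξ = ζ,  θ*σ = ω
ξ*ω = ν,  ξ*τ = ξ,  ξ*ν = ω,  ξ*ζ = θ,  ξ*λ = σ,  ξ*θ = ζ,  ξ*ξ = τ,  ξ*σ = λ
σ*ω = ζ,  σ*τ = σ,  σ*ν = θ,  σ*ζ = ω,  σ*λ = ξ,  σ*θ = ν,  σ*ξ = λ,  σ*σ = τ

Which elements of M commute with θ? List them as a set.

{ζ, θ, ξ, τ}

Compare row θ with column θ entry by entry.
ζ*θ = ξ = θ*ζ, so ζ commutes with θ.
λ*θ = ω but θ*λ = ν, so λ does not.
Collecting the elements that commute with θ: C(θ) = {ζ, θ, ξ, τ}.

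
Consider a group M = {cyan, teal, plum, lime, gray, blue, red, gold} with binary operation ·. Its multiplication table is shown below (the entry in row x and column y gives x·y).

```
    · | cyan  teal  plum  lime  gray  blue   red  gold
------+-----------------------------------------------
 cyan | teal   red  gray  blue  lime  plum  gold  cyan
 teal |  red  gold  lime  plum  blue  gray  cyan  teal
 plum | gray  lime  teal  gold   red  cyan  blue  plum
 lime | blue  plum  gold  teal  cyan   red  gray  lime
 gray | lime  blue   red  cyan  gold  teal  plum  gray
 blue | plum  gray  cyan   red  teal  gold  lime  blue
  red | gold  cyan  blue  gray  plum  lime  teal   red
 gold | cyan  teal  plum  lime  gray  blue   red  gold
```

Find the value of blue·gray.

teal

Read row blue, column gray: blue·gray = teal.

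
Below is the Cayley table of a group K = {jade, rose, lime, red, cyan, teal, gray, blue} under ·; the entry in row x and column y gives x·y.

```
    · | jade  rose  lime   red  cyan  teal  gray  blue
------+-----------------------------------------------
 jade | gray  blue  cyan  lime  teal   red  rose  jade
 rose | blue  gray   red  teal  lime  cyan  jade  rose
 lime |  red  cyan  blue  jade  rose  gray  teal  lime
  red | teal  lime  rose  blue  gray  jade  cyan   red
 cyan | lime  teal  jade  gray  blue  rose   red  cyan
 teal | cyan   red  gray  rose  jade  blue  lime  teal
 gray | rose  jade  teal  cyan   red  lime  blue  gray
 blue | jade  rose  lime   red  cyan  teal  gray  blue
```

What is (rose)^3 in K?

rose^1 = rose
rose^2 = rose·rose = gray
rose^3 = gray·rose = jade

jade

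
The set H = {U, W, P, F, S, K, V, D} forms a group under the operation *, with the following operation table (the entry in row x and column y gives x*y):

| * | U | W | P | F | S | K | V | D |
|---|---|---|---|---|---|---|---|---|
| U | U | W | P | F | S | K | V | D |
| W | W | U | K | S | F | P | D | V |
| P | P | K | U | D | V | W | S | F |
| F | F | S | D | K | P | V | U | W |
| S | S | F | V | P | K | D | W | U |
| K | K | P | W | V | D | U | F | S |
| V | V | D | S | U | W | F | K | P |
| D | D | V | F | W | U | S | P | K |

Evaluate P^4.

P^1 = P
P^2 = P*P = U
P^3 = U*P = P
P^4 = P*P = U

U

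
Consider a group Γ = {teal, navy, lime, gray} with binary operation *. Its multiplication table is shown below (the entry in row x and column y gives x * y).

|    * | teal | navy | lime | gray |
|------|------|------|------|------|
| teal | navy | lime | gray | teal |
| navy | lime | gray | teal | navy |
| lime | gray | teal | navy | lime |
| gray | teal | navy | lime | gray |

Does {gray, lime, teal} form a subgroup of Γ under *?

lime * lime = navy, which is not in {gray, lime, teal}.
The subset is not closed under *, so it is not a subgroup.
(Structurally, Γ here is isomorphic to the cyclic group Z_4.)

No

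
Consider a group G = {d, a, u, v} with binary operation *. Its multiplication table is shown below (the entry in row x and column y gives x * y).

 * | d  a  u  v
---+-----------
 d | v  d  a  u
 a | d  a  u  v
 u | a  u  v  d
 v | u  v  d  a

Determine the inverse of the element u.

First locate the identity: row a matches the header, so a is the identity.
Scan row u for a: u * d = a. Hence u^(-1) = d.

d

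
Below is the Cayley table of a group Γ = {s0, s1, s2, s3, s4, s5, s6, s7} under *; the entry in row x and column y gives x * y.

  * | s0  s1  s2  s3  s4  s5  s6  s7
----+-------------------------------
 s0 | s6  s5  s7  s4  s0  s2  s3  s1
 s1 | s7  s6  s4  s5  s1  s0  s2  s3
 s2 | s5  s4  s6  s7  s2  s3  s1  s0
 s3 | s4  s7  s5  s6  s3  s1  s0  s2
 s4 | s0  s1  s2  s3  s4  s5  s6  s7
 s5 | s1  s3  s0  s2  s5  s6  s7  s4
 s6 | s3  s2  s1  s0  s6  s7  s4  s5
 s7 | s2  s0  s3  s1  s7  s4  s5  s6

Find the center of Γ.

An element z is central iff its row equals its column in the table.
For s2: s2 * s7 = s0 ≠ s3 = s7 * s2, so s2 ∉ Z.
Checking each element this way leaves Z(Γ) = {s4, s6}.

{s4, s6}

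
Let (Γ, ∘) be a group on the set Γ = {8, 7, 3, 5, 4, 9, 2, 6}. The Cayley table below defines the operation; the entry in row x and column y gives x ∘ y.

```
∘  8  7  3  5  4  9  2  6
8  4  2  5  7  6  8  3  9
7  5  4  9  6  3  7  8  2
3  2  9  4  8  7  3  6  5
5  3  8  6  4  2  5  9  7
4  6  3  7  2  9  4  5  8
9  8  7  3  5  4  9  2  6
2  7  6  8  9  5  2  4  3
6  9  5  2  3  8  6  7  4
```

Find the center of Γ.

{4, 9}

An element z is central iff its row equals its column in the table.
For 8: 8 ∘ 2 = 3 ≠ 7 = 2 ∘ 8, so 8 ∉ Z.
Checking each element this way leaves Z(Γ) = {4, 9}.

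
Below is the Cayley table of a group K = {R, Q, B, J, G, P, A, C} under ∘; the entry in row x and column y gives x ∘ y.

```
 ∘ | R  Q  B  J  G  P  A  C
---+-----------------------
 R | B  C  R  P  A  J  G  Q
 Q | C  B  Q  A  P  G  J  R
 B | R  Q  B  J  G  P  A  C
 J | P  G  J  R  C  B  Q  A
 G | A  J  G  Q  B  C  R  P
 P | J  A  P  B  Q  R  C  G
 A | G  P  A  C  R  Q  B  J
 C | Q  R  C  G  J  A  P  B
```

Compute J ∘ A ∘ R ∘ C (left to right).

J ∘ A = Q
Q ∘ R = C
C ∘ C = B

B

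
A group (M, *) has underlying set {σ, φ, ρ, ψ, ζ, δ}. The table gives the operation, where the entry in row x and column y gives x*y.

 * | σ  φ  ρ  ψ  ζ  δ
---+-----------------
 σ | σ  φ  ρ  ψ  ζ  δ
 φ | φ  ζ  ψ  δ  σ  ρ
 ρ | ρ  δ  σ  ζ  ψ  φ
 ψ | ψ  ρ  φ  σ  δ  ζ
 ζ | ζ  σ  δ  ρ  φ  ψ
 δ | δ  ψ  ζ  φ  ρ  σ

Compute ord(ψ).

2

The identity element is σ (its row matches the header).
ψ^1 = ψ
ψ^2 = ψ*ψ = σ
The first power of ψ equal to the identity is ψ^2, so ord(ψ) = 2.
(Structurally, M here is isomorphic to the symmetric group S_3.)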